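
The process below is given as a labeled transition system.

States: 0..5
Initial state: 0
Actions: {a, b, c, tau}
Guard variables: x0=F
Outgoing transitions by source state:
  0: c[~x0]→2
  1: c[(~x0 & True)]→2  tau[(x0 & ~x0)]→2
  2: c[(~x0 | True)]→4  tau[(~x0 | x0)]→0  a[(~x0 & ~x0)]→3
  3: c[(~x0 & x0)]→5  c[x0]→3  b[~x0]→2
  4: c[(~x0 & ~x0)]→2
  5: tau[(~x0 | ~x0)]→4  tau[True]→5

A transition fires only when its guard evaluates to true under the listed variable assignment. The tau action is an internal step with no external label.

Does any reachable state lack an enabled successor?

Answer: DEADLOCK-FREE

Trace:
Reach set: {0,2,3,4}
  0: c→2  [1 exit(s)]
  2: a→3  c→4  tau→0  [3 exit(s)]
  3: b→2  [1 exit(s)]
  4: c→2  [1 exit(s)]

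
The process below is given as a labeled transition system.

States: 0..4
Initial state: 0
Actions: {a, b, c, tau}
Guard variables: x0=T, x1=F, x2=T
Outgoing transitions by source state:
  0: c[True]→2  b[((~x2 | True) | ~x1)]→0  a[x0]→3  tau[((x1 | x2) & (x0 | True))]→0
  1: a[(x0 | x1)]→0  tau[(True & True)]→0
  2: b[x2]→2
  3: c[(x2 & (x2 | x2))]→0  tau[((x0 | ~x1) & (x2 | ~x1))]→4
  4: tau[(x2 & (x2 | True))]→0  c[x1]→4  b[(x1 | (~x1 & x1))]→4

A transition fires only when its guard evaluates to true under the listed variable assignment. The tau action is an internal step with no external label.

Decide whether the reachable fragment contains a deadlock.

Answer: DEADLOCK-FREE

Analysis:
Reachable = {0,2,3,4}
  0: a→3  b→0  c→2  tau→0  [4 exit(s)]
  2: b→2  [1 exit(s)]
  3: c→0  tau→4  [2 exit(s)]
  4: tau→0  [1 exit(s)]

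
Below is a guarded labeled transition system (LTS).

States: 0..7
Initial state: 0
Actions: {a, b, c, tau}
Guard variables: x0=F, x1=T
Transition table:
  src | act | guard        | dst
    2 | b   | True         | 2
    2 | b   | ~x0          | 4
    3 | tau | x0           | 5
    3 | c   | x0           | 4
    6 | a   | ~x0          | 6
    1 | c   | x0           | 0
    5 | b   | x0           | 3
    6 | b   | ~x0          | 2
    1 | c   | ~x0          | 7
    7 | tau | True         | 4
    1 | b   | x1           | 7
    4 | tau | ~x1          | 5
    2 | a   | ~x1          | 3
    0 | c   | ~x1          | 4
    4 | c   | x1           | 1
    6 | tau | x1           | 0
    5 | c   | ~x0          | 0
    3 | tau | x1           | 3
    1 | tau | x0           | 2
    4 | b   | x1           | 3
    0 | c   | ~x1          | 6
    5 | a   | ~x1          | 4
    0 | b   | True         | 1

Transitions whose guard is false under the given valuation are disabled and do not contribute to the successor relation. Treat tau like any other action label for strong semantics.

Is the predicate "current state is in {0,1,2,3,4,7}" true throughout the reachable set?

Answer: INVARIANT HOLDS

Trace:
Inv-set: {0,1,2,3,4,7}
R = {0,1,3,4,7}
  0: ✓
  1: ✓
  3: ✓
  4: ✓
  7: ✓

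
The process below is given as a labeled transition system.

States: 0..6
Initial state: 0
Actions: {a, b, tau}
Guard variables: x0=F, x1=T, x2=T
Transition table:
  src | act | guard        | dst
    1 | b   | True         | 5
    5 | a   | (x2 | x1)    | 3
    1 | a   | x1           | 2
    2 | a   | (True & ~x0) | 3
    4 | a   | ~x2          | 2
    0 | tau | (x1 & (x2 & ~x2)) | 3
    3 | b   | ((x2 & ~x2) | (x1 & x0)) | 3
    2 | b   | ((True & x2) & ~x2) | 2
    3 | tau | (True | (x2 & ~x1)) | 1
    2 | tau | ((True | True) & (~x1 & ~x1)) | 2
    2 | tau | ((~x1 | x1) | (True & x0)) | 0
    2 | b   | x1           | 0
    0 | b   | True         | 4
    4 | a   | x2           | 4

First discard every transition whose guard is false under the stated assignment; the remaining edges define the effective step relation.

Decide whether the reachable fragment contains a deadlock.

Answer: DEADLOCK-FREE

Analysis:
Reach set: {0,4}
  0: b→4  [deg 1]
  4: a→4  [deg 1]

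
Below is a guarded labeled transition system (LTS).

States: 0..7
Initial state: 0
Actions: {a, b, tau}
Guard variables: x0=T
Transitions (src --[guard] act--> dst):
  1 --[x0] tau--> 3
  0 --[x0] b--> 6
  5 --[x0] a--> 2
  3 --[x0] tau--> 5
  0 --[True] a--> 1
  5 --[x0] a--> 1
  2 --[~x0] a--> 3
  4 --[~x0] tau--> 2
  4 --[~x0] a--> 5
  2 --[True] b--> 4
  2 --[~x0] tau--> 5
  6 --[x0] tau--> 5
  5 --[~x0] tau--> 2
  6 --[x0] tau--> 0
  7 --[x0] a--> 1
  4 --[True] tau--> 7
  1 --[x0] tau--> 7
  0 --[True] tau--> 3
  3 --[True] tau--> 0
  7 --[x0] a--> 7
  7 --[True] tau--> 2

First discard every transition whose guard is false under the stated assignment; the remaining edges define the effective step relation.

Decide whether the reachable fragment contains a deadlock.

Reach set: {0,1,2,3,4,5,6,7}
  0: a→1  b→6  tau→3  [3 exit(s)]
  1: tau→3  tau→7  [2 exit(s)]
  2: b→4  [1 exit(s)]
  3: tau→0  tau→5  [2 exit(s)]
  4: tau→7  [1 exit(s)]
  5: a→1  a→2  [2 exit(s)]
  6: tau→0  tau→5  [2 exit(s)]
  7: a→1  a→7  tau→2  [3 exit(s)]

Answer: DEADLOCK-FREE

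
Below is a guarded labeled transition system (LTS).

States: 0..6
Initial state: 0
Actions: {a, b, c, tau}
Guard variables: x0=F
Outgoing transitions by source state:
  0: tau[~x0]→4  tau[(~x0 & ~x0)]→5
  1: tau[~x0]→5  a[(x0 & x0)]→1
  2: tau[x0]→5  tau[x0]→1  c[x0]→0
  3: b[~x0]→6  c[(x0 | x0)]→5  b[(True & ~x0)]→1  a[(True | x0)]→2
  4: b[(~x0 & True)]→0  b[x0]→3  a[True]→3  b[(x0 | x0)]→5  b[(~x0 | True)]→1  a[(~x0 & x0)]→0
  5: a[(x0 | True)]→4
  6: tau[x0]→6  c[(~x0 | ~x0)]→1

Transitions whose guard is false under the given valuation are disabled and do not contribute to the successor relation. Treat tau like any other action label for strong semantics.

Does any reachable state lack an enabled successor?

Answer: DEADLOCK at state 2

Working:
R = {0,1,2,3,4,5,6}
  0: tau→4  tau→5  [2 out]
  1: tau→5  [1 out]
  2: ∅  [no exit]
  3: a→2  b→1  b→6  [3 out]
  4: a→3  b→0  b→1  [3 out]
  5: a→4  [1 out]
  6: c→1  [1 out]
trace reaching 2: tau·a·a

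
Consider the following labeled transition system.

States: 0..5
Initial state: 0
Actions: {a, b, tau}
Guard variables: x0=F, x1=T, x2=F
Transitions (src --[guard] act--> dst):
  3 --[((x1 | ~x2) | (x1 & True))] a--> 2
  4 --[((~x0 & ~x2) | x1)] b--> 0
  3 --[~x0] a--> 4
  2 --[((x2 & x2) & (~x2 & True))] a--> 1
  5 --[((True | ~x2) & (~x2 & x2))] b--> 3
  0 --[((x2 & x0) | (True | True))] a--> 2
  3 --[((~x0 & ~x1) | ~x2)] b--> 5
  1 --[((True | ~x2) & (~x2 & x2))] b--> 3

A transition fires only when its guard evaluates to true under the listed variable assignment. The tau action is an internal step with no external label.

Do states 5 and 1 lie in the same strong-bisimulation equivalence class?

Bisimulation quotient by refinement:
  π0 = {{0,1,2,3,4,5}}
  π1 = {{0},{1,2,5},{3},{4}}
4 equivalence class(es) (converged in 2)
class of 5: {1,2,5}; class of 1: {1,2,5}

Answer: BISIMILAR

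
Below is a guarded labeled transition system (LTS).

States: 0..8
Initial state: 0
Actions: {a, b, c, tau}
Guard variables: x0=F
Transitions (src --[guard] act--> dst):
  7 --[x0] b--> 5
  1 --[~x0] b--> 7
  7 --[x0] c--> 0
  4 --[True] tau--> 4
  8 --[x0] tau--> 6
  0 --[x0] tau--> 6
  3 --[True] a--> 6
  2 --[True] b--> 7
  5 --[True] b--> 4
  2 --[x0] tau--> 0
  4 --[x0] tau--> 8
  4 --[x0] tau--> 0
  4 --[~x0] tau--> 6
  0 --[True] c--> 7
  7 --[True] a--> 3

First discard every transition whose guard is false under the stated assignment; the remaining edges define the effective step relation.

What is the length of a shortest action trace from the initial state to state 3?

Answer: 2

Analysis:
Layered search for 3:
  L0 = {0}
  L1 = {7}
  L2 = {3}
depth(3)=2, e.g. c·a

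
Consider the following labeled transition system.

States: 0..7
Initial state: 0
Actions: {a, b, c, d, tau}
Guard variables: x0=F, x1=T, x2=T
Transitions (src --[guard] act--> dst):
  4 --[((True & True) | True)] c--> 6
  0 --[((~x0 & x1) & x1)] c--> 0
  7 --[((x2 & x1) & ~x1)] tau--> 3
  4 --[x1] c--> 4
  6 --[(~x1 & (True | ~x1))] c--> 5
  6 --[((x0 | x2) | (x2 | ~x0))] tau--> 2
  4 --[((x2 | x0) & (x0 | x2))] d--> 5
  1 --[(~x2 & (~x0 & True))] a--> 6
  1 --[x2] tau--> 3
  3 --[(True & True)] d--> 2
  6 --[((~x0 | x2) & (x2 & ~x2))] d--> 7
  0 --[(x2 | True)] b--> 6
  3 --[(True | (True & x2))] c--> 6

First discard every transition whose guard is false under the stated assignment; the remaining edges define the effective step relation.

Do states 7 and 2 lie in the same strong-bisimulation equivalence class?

Answer: BISIMILAR

Analysis:
Compute ~ classes (split until stable):
  round 0: {{0,1,2,3,4,5,6,7}}
  round 1: {{0},{1,6},{2,5,7},{3,4}}
  round 2: {{0},{1},{2,5,7},{3},{4},{6}}
Fixed point at round 3; 6 class(es).
7∈{2,5,7}, 2∈{2,5,7}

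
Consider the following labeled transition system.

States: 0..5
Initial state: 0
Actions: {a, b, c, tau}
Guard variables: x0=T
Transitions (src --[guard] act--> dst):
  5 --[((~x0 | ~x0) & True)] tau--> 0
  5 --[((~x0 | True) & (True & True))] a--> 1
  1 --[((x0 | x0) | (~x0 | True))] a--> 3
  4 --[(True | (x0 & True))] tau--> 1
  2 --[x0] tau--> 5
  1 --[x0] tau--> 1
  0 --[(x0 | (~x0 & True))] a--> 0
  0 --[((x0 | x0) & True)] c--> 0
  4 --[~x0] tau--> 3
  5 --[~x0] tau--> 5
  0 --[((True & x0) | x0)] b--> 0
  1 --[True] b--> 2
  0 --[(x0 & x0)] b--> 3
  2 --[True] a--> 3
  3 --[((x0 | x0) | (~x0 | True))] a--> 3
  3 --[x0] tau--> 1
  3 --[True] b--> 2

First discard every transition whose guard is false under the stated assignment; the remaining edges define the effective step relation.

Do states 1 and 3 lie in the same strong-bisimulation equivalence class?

Compute ~ classes (split until stable):
  P[0] = {{0,1,2,3,4,5}}
  P[1] = {{0},{1,3},{2},{4},{5}}
5 equivalence class(es) (converged in 2)
class of 1: {1,3}; class of 3: {1,3}

Answer: BISIMILAR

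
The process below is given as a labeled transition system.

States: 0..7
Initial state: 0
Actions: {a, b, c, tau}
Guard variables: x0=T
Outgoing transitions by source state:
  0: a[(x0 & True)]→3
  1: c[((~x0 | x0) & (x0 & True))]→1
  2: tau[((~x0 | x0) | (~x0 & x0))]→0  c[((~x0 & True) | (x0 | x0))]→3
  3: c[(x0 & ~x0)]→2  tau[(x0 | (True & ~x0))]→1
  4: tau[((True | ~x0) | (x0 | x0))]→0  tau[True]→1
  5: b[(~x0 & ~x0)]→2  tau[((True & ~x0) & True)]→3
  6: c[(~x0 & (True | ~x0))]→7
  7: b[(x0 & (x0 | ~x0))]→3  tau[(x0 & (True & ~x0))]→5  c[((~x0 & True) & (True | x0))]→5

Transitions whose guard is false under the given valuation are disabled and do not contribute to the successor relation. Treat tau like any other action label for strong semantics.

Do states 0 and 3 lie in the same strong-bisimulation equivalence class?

Compute ~ classes (split until stable):
  π0 = {{0,1,2,3,4,5,6,7}}
  π1 = {{0},{1},{2},{3,4},{5,6},{7}}
  π2 = {{0},{1},{2},{3},{4},{5,6},{7}}
stable after 3 split(s): 7 block(s)
[0]={0}  [3]={3}

Answer: NOT BISIMILAR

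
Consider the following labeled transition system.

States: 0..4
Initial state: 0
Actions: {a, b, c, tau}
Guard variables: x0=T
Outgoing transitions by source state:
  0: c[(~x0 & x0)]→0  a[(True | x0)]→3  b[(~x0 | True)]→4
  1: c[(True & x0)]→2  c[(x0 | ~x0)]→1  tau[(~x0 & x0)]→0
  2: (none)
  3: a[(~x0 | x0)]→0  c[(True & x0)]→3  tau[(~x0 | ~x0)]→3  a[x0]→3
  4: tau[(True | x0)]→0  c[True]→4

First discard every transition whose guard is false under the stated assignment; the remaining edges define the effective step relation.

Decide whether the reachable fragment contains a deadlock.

Answer: DEADLOCK-FREE

Working:
Reachable = {0,3,4}
  0: a→3  b→4  [deg 2]
  3: a→0  a→3  c→3  [deg 3]
  4: c→4  tau→0  [deg 2]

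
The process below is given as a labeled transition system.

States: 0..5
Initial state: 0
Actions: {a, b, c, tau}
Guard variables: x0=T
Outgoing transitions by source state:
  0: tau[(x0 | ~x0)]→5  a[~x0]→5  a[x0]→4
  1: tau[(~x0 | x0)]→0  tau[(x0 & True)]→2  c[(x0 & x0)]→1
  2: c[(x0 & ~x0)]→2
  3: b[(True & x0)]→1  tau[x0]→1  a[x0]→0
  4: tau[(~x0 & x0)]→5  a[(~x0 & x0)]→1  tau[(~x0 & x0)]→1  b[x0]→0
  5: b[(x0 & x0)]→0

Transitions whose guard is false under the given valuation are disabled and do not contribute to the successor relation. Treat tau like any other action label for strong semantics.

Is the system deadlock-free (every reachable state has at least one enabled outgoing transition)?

Answer: DEADLOCK-FREE

Trace:
R = {0,4,5}
  0: a→4  tau→5  [2 exit(s)]
  4: b→0  [1 exit(s)]
  5: b→0  [1 exit(s)]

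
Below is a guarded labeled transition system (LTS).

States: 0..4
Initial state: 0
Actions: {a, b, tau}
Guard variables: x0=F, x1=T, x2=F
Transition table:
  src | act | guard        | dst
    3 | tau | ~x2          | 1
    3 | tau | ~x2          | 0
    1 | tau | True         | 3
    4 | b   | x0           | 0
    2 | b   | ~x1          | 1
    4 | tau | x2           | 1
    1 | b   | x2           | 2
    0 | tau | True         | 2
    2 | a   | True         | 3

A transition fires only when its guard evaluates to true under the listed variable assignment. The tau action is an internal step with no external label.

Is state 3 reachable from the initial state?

Answer: REACHABLE

Trace:
After dropping false guards: 5 live edges.
depth 0: {0}
depth 1: {2}  now seen {0,2}
depth 2: {3}  now seen {0,2,3}
depth 3: {1}  now seen {0,1,2,3}
R = {0,1,2,3}
trace reaching 3: tau·a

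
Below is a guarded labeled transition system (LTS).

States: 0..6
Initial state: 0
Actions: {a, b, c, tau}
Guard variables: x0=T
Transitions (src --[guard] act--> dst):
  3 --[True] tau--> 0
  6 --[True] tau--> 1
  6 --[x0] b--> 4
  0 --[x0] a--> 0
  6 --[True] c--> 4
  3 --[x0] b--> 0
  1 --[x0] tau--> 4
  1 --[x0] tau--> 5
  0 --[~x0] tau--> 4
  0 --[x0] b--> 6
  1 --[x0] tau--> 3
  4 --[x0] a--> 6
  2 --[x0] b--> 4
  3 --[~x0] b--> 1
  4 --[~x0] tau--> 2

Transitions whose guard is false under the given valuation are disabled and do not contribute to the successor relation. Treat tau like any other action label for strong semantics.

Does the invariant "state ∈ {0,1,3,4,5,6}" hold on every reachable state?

Answer: INVARIANT HOLDS

Analysis:
Allowed set {0,1,3,4,5,6}
Reachable = {0,1,3,4,5,6}
  0: ok
  1: ok
  3: ok
  4: ok
  5: ok
  6: ok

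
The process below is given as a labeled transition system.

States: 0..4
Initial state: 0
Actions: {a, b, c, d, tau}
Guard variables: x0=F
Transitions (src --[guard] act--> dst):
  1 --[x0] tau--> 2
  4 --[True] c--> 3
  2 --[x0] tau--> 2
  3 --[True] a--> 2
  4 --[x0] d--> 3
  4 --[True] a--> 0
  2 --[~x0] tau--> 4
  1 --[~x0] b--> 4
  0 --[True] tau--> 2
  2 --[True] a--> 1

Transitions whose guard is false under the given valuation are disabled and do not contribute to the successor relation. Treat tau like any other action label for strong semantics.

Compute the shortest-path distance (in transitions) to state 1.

Breadth-first toward 1:
  Layer 0: {0}
  Layer 1: {2}
  Layer 2: {1,4}
first hit 1 at d=2 via tau·a

Answer: 2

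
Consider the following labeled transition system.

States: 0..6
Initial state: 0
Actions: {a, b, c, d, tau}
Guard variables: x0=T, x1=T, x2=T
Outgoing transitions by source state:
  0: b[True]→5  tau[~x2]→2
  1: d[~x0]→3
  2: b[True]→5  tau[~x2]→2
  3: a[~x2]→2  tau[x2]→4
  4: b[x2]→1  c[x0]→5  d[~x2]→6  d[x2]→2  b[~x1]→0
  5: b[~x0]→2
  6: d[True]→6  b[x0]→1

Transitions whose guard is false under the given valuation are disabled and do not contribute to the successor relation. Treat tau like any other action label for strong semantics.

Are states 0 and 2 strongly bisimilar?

Refine partition for ~:
  P[0] = {{0,1,2,3,4,5,6}}
  P[1] = {{0,2},{1,5},{3},{4},{6}}
Fixed point at round 2; 5 class(es).
0∈{0,2}, 2∈{0,2}

Answer: BISIMILAR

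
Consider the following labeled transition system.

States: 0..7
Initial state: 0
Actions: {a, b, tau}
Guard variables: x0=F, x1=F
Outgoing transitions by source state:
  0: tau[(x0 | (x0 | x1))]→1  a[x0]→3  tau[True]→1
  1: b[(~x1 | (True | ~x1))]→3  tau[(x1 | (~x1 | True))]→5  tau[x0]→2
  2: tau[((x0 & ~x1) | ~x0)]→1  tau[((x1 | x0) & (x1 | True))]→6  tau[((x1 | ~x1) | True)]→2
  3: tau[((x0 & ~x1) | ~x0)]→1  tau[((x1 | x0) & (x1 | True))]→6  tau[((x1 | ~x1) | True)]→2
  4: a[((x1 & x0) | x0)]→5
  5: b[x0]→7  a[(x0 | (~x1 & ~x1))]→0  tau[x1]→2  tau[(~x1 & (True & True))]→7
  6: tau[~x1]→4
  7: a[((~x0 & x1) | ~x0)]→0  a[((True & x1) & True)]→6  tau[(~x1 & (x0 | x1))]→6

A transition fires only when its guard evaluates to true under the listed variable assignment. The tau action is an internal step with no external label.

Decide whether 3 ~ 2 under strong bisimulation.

Bisimulation quotient by refinement:
  P[0] = {{0,1,2,3,4,5,6,7}}
  P[1] = {{0,2,3,6},{1},{4},{5},{7}}
  P[2] = {{0},{1},{2,3},{4},{5},{6},{7}}
Fixed point at round 3; 7 class(es).
3∈{2,3}, 2∈{2,3}

Answer: BISIMILAR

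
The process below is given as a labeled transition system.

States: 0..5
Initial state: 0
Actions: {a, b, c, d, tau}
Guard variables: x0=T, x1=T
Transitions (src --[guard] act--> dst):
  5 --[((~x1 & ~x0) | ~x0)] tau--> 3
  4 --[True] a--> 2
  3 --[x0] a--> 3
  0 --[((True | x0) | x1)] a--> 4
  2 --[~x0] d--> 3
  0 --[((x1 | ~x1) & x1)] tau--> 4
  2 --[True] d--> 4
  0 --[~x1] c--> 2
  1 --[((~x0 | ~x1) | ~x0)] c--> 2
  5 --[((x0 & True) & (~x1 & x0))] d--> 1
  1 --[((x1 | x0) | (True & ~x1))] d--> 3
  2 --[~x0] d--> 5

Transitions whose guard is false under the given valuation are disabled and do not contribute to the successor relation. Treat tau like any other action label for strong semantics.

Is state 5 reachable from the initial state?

Guard filter leaves 6 enabled edge(s).
Layer 0: {0}
Layer 1: {4}  now seen {0,4}
Layer 2: {2}  now seen {0,2,4}
Reach set: {0,2,4}

Answer: UNREACHABLE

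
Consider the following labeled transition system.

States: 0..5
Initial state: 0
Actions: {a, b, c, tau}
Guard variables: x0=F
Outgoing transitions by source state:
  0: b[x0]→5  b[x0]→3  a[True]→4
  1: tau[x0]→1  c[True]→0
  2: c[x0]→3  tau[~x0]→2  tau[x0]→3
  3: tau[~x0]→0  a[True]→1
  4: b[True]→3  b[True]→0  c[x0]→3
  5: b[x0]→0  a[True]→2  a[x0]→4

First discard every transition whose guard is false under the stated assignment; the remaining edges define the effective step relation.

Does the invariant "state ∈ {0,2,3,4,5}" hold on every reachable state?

Inv-set: {0,2,3,4,5}
Reachable = {0,1,3,4}
  0: safe
  1: VIOLATES
  3: safe
  4: safe
reach 1 via a·b·a — violates

Answer: INVARIANT VIOLATED at state 1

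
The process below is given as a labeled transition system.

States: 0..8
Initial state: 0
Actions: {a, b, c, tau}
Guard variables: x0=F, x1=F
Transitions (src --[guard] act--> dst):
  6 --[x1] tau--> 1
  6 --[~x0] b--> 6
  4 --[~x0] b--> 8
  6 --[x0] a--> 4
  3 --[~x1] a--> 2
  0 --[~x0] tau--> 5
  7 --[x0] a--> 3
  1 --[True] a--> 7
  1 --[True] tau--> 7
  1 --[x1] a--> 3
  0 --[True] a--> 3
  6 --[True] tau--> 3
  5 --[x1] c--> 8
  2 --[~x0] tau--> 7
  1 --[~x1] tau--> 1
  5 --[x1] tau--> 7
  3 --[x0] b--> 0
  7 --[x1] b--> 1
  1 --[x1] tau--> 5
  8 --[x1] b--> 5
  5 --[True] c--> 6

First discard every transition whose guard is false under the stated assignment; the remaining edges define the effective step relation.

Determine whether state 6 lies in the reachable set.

Answer: REACHABLE

Trace:
Guard filter leaves 11 enabled edge(s).
depth 0: {0}
depth 1: {3,5}  total {0,3,5}
depth 2: {2,6}  total {0,2,3,5,6}
depth 3: {7}  total {0,2,3,5,6,7}
Reach set: {0,2,3,5,6,7}
witness 6: tau·c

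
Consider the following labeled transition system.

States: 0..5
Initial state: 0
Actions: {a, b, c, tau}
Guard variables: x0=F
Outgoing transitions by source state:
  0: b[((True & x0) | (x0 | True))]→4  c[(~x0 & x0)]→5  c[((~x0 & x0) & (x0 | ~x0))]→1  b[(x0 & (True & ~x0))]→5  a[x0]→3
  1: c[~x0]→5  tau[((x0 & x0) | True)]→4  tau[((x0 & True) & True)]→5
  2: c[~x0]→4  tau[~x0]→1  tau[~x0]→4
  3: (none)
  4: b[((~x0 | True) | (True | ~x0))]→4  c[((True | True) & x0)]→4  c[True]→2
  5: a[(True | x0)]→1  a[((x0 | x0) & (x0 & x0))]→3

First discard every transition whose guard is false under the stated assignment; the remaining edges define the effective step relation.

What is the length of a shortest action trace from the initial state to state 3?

Answer: UNREACHABLE

Working:
Layered search for 3:
  depth 0: {0}
  depth 1: {4}
  depth 2: {2}
  depth 3: {1}
  depth 4: {5}
3 never appears.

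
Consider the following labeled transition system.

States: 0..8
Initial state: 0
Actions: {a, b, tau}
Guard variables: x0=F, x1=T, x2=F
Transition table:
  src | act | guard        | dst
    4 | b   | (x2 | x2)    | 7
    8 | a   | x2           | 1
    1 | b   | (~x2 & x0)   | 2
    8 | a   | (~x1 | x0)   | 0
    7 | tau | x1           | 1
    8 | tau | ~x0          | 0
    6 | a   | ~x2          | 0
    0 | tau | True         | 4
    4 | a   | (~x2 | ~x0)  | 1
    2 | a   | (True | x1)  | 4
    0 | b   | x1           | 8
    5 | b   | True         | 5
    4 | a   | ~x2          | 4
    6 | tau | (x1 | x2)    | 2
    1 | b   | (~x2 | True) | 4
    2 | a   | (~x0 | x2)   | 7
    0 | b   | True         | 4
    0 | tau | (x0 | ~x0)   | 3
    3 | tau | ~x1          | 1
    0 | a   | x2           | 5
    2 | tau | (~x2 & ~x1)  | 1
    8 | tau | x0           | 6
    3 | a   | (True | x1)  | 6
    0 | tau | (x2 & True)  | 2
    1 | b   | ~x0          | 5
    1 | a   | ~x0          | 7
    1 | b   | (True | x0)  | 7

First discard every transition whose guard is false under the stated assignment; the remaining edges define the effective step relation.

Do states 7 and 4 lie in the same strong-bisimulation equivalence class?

Compute ~ classes (split until stable):
  P[0] = {{0,1,2,3,4,5,6,7,8}}
  P[1] = {{0},{1},{2,3,4},{5},{6},{7,8}}
  P[2] = {{0},{1},{2},{3},{4},{5},{6},{7},{8}}
9 equivalence class(es) (converged in 3)
7∈{7}, 4∈{4}

Answer: NOT BISIMILAR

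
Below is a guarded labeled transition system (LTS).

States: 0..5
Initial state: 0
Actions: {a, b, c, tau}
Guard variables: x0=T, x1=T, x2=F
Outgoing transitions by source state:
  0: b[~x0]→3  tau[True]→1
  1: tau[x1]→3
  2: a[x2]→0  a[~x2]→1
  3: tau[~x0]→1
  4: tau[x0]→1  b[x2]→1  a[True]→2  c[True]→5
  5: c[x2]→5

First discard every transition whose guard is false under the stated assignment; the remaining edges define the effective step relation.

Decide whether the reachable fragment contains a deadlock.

Answer: DEADLOCK at state 3

Analysis:
Reach set: {0,1,3}
  0: tau→1  [1 exit(s)]
  1: tau→3  [1 exit(s)]
  3: ∅  [deadlock]
Path to 3: tau·tau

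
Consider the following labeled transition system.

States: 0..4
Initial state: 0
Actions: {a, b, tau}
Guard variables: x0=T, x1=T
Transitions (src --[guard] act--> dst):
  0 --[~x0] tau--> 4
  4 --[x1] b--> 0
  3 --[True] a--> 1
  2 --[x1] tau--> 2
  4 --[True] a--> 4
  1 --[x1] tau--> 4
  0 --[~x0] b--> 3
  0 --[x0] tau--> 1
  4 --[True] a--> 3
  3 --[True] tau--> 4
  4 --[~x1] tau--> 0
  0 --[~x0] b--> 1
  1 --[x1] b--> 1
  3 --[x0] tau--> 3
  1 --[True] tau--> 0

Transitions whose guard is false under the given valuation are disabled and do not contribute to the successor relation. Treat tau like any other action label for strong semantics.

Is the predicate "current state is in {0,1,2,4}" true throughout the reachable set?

Safe = {0,1,2,4}
R = {0,1,3,4}
  0: ok
  1: ok
  3: VIOLATES
  4: ok
witness against invariant: tau·tau·a → 3

Answer: INVARIANT VIOLATED at state 3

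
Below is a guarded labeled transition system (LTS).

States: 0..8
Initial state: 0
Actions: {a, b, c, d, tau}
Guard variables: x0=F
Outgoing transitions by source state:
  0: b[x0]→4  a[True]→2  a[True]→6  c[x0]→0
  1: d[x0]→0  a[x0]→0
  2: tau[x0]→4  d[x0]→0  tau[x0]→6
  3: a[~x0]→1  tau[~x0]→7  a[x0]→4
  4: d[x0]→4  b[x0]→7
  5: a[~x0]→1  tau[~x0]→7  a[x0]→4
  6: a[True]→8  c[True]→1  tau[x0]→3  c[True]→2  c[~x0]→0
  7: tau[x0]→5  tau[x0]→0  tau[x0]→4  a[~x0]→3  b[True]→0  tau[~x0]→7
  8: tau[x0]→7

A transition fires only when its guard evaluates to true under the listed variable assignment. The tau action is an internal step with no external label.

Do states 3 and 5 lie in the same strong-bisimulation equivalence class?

Compute ~ classes (split until stable):
  π0 = {{0,1,2,3,4,5,6,7,8}}
  π1 = {{0},{1,2,4,8},{3,5},{6},{7}}
5 equivalence class(es) (converged in 2)
3∈{3,5}, 5∈{3,5}

Answer: BISIMILAR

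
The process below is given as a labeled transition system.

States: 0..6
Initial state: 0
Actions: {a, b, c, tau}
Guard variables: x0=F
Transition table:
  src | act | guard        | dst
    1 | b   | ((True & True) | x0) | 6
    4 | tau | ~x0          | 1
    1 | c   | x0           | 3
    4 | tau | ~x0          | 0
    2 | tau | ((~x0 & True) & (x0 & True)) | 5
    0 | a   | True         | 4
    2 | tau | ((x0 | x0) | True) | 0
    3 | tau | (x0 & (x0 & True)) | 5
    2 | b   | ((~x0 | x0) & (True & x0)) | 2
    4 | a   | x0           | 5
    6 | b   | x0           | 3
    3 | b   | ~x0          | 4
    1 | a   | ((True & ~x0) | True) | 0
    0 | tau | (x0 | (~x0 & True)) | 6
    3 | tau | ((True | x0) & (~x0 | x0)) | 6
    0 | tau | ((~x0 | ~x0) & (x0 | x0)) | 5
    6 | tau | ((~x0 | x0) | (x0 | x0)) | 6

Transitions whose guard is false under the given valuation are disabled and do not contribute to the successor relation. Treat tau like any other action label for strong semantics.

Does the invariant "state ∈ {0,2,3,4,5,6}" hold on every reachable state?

Inv-set: {0,2,3,4,5,6}
Reach set: {0,1,4,6}
  0: ✓
  1: VIOLATES
  4: ✓
  6: ✓
reach 1 via a·tau — violates

Answer: INVARIANT VIOLATED at state 1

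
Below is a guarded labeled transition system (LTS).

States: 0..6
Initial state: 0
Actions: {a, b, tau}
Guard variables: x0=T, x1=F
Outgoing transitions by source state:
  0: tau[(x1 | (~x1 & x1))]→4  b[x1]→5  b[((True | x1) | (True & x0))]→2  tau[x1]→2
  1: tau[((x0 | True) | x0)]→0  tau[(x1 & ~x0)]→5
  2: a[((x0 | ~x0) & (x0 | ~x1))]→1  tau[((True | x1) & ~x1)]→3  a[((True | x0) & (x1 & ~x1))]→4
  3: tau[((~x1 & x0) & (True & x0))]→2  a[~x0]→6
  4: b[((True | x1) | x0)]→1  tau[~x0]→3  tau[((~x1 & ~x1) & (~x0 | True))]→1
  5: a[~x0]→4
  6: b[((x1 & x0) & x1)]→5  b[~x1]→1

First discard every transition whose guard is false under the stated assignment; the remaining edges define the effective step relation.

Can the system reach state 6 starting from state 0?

Answer: UNREACHABLE

Working:
After dropping false guards: 8 live edges.
L0 = {0}
L1 = {2}  cumulative {0,2}
L2 = {1,3}  cumulative {0,1,2,3}
Reach set: {0,1,2,3}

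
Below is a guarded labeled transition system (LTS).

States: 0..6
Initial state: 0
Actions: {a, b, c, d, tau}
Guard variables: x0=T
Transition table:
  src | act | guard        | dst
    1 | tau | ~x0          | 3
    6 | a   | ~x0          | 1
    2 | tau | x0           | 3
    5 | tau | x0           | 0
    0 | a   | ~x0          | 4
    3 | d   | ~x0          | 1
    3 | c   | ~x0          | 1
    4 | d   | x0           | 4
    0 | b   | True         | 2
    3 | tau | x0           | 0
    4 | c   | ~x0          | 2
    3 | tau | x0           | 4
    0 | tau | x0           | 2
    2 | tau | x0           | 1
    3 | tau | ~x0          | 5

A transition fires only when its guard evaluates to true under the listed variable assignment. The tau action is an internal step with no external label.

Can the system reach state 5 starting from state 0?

Answer: UNREACHABLE

Trace:
After dropping false guards: 8 live edges.
Layer 0: {0}
Layer 1: {2}  total {0,2}
Layer 2: {1,3}  total {0,1,2,3}
Layer 3: {4}  total {0,1,2,3,4}
Reachable = {0,1,2,3,4}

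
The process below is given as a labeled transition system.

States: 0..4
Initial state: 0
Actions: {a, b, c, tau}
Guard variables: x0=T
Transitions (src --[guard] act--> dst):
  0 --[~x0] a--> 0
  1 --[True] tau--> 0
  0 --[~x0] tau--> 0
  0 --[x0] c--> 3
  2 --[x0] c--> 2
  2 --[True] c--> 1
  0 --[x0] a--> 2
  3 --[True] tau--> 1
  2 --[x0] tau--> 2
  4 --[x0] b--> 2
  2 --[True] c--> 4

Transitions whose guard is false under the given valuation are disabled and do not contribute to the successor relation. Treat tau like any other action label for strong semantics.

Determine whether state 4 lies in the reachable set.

Answer: REACHABLE

Trace:
Guard filter leaves 9 enabled edge(s).
Layer 0: {0}
Layer 1: {2,3}  cumulative {0,2,3}
Layer 2: {1,4}  cumulative {0,1,2,3,4}
R = {0,1,2,3,4}
witness 4: a·c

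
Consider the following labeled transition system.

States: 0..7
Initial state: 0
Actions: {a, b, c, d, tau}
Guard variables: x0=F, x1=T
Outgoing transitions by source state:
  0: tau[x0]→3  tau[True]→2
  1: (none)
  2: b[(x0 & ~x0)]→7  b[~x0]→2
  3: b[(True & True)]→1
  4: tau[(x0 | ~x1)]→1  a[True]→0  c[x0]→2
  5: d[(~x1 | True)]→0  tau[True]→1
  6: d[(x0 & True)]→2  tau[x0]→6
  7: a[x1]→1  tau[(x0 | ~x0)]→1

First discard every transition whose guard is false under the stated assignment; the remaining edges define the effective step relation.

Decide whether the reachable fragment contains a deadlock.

Reach set: {0,2}
  0: tau→2  [1 exit(s)]
  2: b→2  [1 exit(s)]

Answer: DEADLOCK-FREE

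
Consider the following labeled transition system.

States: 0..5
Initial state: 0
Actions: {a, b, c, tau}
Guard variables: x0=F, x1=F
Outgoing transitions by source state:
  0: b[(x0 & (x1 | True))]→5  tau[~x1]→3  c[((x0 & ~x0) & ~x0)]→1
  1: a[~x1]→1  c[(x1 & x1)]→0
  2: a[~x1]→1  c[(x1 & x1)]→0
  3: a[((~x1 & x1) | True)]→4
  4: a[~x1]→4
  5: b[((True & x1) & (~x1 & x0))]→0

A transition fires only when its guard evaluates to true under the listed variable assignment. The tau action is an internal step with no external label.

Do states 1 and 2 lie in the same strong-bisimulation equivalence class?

Answer: BISIMILAR

Analysis:
Refine partition for ~:
  P[0] = {{0,1,2,3,4,5}}
  P[1] = {{0},{1,2,3,4},{5}}
Fixed point at round 2; 3 class(es).
1∈{1,2,3,4}, 2∈{1,2,3,4}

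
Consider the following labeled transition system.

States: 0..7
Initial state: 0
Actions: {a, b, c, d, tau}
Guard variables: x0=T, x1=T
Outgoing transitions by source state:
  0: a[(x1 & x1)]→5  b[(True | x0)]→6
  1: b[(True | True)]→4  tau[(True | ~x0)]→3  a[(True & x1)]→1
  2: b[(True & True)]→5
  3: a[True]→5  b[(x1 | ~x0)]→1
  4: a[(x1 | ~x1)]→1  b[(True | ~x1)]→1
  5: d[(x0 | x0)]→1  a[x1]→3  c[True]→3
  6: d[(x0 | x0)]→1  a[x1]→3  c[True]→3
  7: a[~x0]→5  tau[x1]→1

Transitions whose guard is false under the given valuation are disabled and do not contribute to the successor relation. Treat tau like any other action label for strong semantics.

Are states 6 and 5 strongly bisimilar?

Answer: BISIMILAR

Trace:
Bisimulation quotient by refinement:
  P[0] = {{0,1,2,3,4,5,6,7}}
  P[1] = {{0,3,4},{1},{2},{5,6},{7}}
  P[2] = {{0},{1},{2},{3},{4},{5,6},{7}}
stable after 3 split(s): 7 block(s)
class of 6: {5,6}; class of 5: {5,6}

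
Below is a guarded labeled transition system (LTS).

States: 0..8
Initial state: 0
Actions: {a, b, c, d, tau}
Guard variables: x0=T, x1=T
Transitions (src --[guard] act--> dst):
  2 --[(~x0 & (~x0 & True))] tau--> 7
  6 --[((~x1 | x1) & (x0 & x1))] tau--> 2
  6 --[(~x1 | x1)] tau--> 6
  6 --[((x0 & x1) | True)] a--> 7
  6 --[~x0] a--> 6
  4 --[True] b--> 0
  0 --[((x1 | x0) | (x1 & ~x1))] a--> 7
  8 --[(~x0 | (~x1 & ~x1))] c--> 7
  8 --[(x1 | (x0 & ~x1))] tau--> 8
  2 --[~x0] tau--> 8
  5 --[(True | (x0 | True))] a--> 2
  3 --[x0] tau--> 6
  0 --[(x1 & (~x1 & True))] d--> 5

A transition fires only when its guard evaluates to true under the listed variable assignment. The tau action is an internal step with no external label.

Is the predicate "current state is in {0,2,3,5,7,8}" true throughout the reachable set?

Safe = {0,2,3,5,7,8}
Reachable = {0,7}
  0: safe
  7: safe

Answer: INVARIANT HOLDS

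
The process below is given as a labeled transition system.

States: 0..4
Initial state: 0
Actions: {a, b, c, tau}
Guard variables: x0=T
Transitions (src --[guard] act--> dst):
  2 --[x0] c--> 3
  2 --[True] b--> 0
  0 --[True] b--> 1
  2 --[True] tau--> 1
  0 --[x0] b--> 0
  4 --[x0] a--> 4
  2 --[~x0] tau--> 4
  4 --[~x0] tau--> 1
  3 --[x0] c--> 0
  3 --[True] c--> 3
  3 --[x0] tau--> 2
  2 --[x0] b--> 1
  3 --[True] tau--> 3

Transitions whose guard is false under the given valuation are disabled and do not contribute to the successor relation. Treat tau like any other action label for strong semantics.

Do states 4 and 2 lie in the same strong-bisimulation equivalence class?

Answer: NOT BISIMILAR

Analysis:
Bisimulation quotient by refinement:
  π0 = {{0,1,2,3,4}}
  π1 = {{0},{1},{2},{3},{4}}
Fixed point at round 2; 5 class(es).
4∈{4}, 2∈{2}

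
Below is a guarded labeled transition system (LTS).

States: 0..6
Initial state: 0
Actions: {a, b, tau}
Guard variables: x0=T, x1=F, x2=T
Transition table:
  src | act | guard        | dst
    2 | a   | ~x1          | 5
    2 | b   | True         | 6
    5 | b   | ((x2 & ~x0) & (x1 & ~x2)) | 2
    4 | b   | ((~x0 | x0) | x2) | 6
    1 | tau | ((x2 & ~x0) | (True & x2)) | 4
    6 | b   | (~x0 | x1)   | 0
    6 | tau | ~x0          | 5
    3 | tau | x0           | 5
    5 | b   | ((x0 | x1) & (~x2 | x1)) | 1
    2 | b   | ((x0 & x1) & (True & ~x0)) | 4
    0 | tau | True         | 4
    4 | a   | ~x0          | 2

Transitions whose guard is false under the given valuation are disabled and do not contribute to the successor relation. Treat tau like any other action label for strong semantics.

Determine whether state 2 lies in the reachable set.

Answer: UNREACHABLE

Analysis:
After dropping false guards: 6 live edges.
L0 = {0}
L1 = {4}  cumulative {0,4}
L2 = {6}  cumulative {0,4,6}
Reachable = {0,4,6}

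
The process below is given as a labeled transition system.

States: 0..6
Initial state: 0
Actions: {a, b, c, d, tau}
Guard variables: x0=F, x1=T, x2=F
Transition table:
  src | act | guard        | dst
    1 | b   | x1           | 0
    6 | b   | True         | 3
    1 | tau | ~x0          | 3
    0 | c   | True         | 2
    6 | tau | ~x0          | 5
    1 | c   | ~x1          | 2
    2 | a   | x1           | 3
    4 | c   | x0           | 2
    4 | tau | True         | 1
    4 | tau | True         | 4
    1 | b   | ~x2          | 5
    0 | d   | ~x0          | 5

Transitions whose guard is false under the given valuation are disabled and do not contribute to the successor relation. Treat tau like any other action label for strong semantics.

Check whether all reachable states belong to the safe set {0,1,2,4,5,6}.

Inv-set: {0,1,2,4,5,6}
R = {0,2,3,5}
  0: ✓
  2: ✓
  3: outside
  5: ✓
counterexample path to 3: c·a

Answer: INVARIANT VIOLATED at state 3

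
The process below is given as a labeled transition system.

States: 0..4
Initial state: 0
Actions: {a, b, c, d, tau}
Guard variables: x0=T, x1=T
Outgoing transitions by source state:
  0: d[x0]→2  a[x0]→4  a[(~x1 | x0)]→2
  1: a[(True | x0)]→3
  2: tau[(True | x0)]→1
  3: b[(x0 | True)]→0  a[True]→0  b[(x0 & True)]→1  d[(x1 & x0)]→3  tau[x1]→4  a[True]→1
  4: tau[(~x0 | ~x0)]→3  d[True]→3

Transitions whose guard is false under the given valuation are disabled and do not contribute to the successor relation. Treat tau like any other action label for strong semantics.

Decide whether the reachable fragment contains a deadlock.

Answer: DEADLOCK-FREE

Working:
Reachable = {0,1,2,3,4}
  0: a→2  a→4  d→2  [deg 3]
  1: a→3  [deg 1]
  2: tau→1  [deg 1]
  3: a→0  a→1  b→0  b→1  d→3  tau→4  [deg 6]
  4: d→3  [deg 1]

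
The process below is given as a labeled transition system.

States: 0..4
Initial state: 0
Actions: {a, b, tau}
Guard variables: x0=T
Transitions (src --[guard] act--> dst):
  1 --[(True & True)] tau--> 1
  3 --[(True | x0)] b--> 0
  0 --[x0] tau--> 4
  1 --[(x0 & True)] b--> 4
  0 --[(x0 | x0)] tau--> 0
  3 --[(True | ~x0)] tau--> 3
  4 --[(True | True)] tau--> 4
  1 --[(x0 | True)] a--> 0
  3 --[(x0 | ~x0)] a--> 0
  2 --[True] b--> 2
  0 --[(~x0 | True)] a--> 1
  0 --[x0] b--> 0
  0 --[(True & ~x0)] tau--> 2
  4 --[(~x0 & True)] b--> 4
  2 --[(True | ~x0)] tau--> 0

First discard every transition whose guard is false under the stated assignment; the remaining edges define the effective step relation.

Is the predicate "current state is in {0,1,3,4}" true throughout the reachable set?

Answer: INVARIANT HOLDS

Trace:
Inv-set: {0,1,3,4}
Reach set: {0,1,4}
  0: safe
  1: safe
  4: safe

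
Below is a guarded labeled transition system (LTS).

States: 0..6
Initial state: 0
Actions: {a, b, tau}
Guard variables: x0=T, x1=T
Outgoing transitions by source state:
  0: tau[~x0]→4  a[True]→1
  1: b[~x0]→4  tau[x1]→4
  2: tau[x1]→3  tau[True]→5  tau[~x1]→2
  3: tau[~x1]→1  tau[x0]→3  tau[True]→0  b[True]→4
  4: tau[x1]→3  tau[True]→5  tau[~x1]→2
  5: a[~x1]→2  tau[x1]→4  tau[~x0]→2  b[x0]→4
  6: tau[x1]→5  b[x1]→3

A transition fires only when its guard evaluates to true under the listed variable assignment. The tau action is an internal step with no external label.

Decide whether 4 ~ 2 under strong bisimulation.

Refine partition for ~:
  P[0] = {{0,1,2,3,4,5,6}}
  P[1] = {{0},{1,2,4},{3,5,6}}
  P[2] = {{0},{1},{2,4},{3},{5},{6}}
6 equivalence class(es) (converged in 3)
class of 4: {2,4}; class of 2: {2,4}

Answer: BISIMILAR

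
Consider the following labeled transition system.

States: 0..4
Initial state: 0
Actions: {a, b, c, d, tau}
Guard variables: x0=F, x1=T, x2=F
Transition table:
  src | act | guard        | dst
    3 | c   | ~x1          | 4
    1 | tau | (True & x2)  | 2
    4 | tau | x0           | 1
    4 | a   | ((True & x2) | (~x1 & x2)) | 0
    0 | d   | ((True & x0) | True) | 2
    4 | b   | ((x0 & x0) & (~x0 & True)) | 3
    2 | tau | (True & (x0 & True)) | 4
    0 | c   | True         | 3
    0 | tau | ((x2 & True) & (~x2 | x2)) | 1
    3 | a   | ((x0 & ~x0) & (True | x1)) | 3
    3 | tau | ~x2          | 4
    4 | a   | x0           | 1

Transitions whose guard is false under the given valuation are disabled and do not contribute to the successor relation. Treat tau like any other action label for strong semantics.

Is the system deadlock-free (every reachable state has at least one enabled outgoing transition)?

Answer: DEADLOCK at state 2

Analysis:
R = {0,2,3,4}
  0: c→3  d→2  [2 exit(s)]
  2: ∅  [STUCK]
  3: tau→4  [1 exit(s)]
  4: ∅  [STUCK]
trace reaching 2: d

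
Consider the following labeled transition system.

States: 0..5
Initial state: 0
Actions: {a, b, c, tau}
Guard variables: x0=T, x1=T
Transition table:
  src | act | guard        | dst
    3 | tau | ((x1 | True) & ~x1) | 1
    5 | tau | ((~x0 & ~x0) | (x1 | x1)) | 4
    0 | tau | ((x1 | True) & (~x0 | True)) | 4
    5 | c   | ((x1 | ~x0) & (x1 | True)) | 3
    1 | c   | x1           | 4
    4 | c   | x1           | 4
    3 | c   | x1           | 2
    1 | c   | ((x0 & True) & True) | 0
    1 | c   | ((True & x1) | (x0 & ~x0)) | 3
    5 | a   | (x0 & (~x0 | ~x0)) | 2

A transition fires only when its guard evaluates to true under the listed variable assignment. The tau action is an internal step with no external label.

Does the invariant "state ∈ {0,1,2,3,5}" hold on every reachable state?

Answer: INVARIANT VIOLATED at state 4

Analysis:
Allowed set {0,1,2,3,5}
Reach set: {0,4}
  0: ok
  4: VIOLATES
counterexample path to 4: tau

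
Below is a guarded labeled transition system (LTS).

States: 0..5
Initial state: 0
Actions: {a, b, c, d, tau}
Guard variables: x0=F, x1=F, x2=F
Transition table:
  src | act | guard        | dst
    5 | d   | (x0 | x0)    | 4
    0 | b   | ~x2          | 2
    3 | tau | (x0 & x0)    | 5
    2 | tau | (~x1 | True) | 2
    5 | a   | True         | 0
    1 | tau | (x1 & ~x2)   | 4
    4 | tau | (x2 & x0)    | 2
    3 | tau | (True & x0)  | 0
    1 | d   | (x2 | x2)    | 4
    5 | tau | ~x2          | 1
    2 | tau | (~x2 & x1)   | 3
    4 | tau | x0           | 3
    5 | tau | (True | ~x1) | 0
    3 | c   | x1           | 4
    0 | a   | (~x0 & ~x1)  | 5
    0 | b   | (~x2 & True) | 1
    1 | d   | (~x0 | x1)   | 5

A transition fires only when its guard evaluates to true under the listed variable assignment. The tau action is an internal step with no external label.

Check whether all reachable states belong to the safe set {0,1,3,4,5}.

Inv-set: {0,1,3,4,5}
Reachable = {0,1,2,5}
  0: ✓
  1: ✓
  2: ✗ unsafe
  5: ✓
witness against invariant: b → 2

Answer: INVARIANT VIOLATED at state 2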